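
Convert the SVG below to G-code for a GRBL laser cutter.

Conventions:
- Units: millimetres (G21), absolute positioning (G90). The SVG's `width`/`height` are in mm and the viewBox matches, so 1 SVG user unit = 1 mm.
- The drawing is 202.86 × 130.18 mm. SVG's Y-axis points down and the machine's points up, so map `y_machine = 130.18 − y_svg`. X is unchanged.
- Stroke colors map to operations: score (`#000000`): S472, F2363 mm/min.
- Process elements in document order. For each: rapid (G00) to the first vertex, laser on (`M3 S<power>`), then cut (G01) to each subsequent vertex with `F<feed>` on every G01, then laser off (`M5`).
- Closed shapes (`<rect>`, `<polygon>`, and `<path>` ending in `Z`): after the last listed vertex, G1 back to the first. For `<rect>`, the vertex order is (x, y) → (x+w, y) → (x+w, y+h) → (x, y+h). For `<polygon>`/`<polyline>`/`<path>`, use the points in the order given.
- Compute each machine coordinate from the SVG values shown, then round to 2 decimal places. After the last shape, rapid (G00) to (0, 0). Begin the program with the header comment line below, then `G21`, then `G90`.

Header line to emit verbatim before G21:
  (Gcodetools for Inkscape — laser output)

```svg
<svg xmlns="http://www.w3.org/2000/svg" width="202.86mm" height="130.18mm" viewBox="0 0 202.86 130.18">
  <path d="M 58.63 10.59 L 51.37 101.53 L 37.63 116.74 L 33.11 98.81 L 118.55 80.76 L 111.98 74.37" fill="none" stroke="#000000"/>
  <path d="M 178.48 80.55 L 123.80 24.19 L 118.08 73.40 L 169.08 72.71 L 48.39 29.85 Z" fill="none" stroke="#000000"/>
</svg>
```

Since the viewBox matches the mm dimensions, user units are millimetres directly. The only transform is the Y-flip y_m = 130.18 − y_svg.

Shape 1 is a open polyline drawn with `<path>`. Its stroke #000000 means score at S472, F2363. After flipping Y the toolpath is (58.63,119.59) → (51.37,28.65) → (37.63,13.44) → (33.11,31.37) → (118.55,49.42) → (111.98,55.81).

Shape 2 is a closed polygon drawn with `<path>`. Its stroke #000000 means score at S472, F2363. After flipping Y the toolpath is (178.48,49.63) → (123.80,105.99) → (118.08,56.78) → (169.08,57.47) → (48.39,100.33) → (178.48,49.63), returning to the start.

(Gcodetools for Inkscape — laser output)
G21
G90
G00 X58.63 Y119.59
M3 S472
G01 X51.37 Y28.65 F2363
G01 X37.63 Y13.44 F2363
G01 X33.11 Y31.37 F2363
G01 X118.55 Y49.42 F2363
G01 X111.98 Y55.81 F2363
M5
G00 X178.48 Y49.63
M3 S472
G01 X123.80 Y105.99 F2363
G01 X118.08 Y56.78 F2363
G01 X169.08 Y57.47 F2363
G01 X48.39 Y100.33 F2363
G01 X178.48 Y49.63 F2363
M5
G00 X0.00 Y0.00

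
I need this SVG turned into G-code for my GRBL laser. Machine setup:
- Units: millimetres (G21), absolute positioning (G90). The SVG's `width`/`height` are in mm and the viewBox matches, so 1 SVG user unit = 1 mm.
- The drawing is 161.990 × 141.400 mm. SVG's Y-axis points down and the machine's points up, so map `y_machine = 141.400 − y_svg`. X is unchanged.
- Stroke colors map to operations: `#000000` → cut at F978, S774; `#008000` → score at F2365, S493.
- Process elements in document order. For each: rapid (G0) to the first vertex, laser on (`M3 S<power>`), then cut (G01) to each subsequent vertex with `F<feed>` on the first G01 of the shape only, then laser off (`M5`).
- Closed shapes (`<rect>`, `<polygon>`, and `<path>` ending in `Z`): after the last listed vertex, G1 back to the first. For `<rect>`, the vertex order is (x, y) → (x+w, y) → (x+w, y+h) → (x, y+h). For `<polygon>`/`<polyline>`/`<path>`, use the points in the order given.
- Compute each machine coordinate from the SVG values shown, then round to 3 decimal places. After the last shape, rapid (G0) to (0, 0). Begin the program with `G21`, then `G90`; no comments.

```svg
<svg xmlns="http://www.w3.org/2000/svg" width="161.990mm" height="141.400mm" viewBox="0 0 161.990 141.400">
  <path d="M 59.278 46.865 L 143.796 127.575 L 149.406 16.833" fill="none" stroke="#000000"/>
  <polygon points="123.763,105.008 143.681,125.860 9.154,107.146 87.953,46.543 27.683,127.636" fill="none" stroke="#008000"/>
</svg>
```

1 u = 1 mm; y_m = 141.400 − y.

[1] `<path>` open polyline, #000000→cut S774 F978: (59.278,94.535) → (143.796,13.825) → (149.406,124.567)

[2] `<polygon>` closed polygon, #008000→score S493 F2365: (123.763,36.392) → (143.681,15.540) → (9.154,34.254) → (87.953,94.857) → (27.683,13.764) → (123.763,36.392) (closed)

G21
G90
G0 X59.278 Y94.535
M3 S774
G01 X143.796 Y13.825 F978
G01 X149.406 Y124.567
M5
G0 X123.763 Y36.392
M3 S493
G01 X143.681 Y15.540 F2365
G01 X9.154 Y34.254
G01 X87.953 Y94.857
G01 X27.683 Y13.764
G01 X123.763 Y36.392
M5
G0 X0.000 Y0.000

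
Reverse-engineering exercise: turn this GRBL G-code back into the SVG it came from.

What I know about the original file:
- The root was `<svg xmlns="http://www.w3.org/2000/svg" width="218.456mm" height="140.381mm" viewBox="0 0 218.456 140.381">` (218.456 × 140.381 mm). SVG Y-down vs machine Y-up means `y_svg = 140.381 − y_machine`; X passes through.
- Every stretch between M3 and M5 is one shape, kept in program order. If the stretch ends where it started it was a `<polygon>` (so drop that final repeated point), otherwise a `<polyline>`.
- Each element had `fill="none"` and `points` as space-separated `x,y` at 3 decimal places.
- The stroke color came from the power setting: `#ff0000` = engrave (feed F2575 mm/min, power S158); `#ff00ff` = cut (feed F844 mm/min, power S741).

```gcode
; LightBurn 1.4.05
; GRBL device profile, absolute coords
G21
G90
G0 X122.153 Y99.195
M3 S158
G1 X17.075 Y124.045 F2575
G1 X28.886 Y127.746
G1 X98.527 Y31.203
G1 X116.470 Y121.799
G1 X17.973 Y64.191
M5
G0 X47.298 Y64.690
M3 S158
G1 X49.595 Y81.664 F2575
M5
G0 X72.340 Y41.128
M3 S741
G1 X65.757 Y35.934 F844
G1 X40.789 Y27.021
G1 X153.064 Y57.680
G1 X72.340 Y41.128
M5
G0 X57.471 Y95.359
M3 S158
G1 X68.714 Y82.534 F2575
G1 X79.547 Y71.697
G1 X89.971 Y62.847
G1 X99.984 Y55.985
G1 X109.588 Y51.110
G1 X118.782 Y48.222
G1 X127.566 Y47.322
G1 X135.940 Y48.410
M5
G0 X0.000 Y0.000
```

<svg xmlns="http://www.w3.org/2000/svg" width="218.456mm" height="140.381mm" viewBox="0 0 218.456 140.381">
  <polyline points="122.153,41.186 17.075,16.336 28.886,12.635 98.527,109.178 116.470,18.582 17.973,76.190" fill="none" stroke="#ff0000"/>
  <polyline points="47.298,75.691 49.595,58.717" fill="none" stroke="#ff0000"/>
  <polygon points="72.340,99.253 65.757,104.447 40.789,113.360 153.064,82.701" fill="none" stroke="#ff00ff"/>
  <polyline points="57.471,45.022 68.714,57.847 79.547,68.684 89.971,77.534 99.984,84.396 109.588,89.271 118.782,92.159 127.566,93.059 135.940,91.971" fill="none" stroke="#ff0000"/>
</svg>

y_svg = 140.381 − y_m.

[1] S158→`#ff0000` (engrave); open run; points: 122.153,41.186 17.075,16.336 28.886,12.635 98.527,109.178 116.470,18.582 17.973,76.190

[2] S158→`#ff0000` (engrave); open run; points: 47.298,75.691 49.595,58.717

[3] S741→`#ff00ff` (cut); closed run; points: 72.340,99.253 65.757,104.447 40.789,113.360 153.064,82.701

[4] S158→`#ff0000` (engrave); open run; points: 57.471,45.022 68.714,57.847 79.547,68.684 89.971,77.534 99.984,84.396 109.588,89.271 118.782,92.159 127.566,93.059 135.940,91.971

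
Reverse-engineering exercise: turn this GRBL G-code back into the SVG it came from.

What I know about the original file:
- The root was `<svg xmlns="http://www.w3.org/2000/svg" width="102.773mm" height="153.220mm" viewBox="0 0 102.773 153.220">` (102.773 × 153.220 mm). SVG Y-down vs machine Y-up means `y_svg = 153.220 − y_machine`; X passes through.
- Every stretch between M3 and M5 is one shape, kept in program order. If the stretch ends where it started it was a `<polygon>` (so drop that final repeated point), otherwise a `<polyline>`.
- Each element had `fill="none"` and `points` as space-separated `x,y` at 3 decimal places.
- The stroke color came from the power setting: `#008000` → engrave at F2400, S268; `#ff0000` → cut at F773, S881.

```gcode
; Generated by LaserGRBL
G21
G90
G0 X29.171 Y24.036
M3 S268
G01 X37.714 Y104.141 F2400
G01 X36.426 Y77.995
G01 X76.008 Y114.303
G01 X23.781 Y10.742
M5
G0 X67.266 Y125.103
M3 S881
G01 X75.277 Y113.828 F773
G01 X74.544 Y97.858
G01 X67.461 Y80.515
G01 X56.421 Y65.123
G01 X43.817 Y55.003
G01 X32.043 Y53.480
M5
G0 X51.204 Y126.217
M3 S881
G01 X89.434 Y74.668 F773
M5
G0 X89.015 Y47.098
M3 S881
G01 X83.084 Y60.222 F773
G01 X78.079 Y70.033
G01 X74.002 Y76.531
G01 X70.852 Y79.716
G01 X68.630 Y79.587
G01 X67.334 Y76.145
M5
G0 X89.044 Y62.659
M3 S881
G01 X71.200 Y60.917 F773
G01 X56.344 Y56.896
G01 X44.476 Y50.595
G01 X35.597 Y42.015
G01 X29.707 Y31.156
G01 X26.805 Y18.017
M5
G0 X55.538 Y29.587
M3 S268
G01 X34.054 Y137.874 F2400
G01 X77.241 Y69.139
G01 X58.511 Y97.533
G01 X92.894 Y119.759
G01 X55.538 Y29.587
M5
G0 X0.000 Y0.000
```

Machine Y-up, SVG Y-down with viewBox height 153.220, so y_svg = 153.220 − y_machine; X carries over.

Run 1: the run's S268 means `#008000` (engrave). The run is open, so emit a `<polyline>` with points (Y-flipped): 29.171,129.184 37.714,49.079 36.426,75.225 76.008,38.917 23.781,142.478.

Run 2: power S881 maps to stroke `#ff0000` (cut). The run is open, so emit a `<polyline>` with points (Y-flipped): 67.266,28.117 75.277,39.392 74.544,55.362 67.461,72.705 56.421,88.097 43.817,98.217 32.043,99.740.

Run 3: power S881 maps to stroke `#ff0000` (cut). The run is open, so emit a `<polyline>` with points (Y-flipped): 51.204,27.003 89.434,78.552.

Run 4: S881 ⇒ cut layer `#ff0000`. The run is open, so emit a `<polyline>` with points (Y-flipped): 89.015,106.122 83.084,92.998 78.079,83.187 74.002,76.689 70.852,73.504 68.630,73.633 67.334,77.075.

Run 5: the run's S881 means `#ff0000` (cut). The run is open, so emit a `<polyline>` with points (Y-flipped): 89.044,90.561 71.200,92.303 56.344,96.324 44.476,102.625 35.597,111.205 29.707,122.064 26.805,135.203.

Run 6: S268 ⇒ engrave layer `#008000`. The run returns to its start, so emit a `<polygon>` with points (Y-flipped): 55.538,123.633 34.054,15.346 77.241,84.081 58.511,55.687 92.894,33.461.

<svg xmlns="http://www.w3.org/2000/svg" width="102.773mm" height="153.220mm" viewBox="0 0 102.773 153.220">
  <polyline points="29.171,129.184 37.714,49.079 36.426,75.225 76.008,38.917 23.781,142.478" fill="none" stroke="#008000"/>
  <polyline points="67.266,28.117 75.277,39.392 74.544,55.362 67.461,72.705 56.421,88.097 43.817,98.217 32.043,99.740" fill="none" stroke="#ff0000"/>
  <polyline points="51.204,27.003 89.434,78.552" fill="none" stroke="#ff0000"/>
  <polyline points="89.015,106.122 83.084,92.998 78.079,83.187 74.002,76.689 70.852,73.504 68.630,73.633 67.334,77.075" fill="none" stroke="#ff0000"/>
  <polyline points="89.044,90.561 71.200,92.303 56.344,96.324 44.476,102.625 35.597,111.205 29.707,122.064 26.805,135.203" fill="none" stroke="#ff0000"/>
  <polygon points="55.538,123.633 34.054,15.346 77.241,84.081 58.511,55.687 92.894,33.461" fill="none" stroke="#008000"/>
</svg>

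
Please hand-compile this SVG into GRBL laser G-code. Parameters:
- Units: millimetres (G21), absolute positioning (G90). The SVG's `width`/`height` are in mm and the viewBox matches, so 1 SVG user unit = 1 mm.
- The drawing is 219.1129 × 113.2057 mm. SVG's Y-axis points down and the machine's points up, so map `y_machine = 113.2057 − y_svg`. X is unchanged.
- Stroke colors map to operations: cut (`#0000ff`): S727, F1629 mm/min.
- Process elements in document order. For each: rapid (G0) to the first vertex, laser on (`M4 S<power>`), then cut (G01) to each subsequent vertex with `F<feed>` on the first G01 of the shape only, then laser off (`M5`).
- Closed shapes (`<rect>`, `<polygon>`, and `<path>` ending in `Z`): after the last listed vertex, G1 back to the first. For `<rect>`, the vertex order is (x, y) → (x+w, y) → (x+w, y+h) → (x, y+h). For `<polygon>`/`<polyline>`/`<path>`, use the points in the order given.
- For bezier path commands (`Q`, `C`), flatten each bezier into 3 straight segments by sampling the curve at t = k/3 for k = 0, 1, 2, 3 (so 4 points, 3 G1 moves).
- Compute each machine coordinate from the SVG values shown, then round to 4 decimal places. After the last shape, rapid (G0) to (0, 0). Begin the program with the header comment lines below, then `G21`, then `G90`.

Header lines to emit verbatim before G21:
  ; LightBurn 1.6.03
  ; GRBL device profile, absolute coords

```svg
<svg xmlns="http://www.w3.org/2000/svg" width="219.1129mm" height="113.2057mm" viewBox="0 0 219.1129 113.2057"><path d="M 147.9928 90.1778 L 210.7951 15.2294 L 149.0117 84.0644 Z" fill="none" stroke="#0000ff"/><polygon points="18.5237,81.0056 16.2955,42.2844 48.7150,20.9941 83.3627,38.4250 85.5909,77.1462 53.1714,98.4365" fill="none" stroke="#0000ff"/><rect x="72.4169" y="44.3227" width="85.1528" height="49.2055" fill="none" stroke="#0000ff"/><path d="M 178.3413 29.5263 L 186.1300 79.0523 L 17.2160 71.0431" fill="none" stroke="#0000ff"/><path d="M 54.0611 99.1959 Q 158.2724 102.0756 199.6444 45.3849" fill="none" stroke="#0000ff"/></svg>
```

Since the viewBox matches the mm dimensions, user units are millimetres directly. The only transform is the Y-flip y_m = 113.2057 − y_svg.

Shape 1 is a closed polygon drawn with `<path>`. Its stroke #0000ff means cut at S727, F1629. After flipping Y the toolpath is (147.9928,23.0279) → (210.7951,97.9763) → (149.0117,29.1413) → (147.9928,23.0279), returning to the start.

Shape 2 is a regular polygon drawn with `<polygon>`. Its stroke #0000ff means cut at S727, F1629. After flipping Y the toolpath is (18.5237,32.2001) → (16.2955,70.9213) → (48.7150,92.2116) → (83.3627,74.7807) → (85.5909,36.0595) → (53.1714,14.7692) → (18.5237,32.2001), returning to the start.

Shape 3 is a rectangle drawn with `<rect>`. Its stroke #0000ff means cut at S727, F1629. After flipping Y the toolpath is (72.4169,68.8830) → (157.5697,68.8830) → (157.5697,19.6775) → (72.4169,19.6775) → (72.4169,68.8830), returning to the start.

Shape 4 is a open polyline drawn with `<path>`. Its stroke #0000ff means cut at S727, F1629. After flipping Y the toolpath is (178.3413,83.6794) → (186.1300,34.1534) → (17.2160,42.1626).

Shape 5 is a quadratic bezier drawn with `<path>`. Its stroke #0000ff means cut at S727, F1629. After flipping Y the toolpath is (54.0611,14.0098) → (116.5532,18.7089) → (165.0809,36.6459) → (199.6444,67.8208).

; LightBurn 1.6.03
; GRBL device profile, absolute coords
G21
G90
G0 X147.9928 Y23.0279
M4 S727
G01 X210.7951 Y97.9763 F1629
G01 X149.0117 Y29.1413
G01 X147.9928 Y23.0279
M5
G0 X18.5237 Y32.2001
M4 S727
G01 X16.2955 Y70.9213 F1629
G01 X48.7150 Y92.2116
G01 X83.3627 Y74.7807
G01 X85.5909 Y36.0595
G01 X53.1714 Y14.7692
G01 X18.5237 Y32.2001
M5
G0 X72.4169 Y68.8830
M4 S727
G01 X157.5697 Y68.8830 F1629
G01 X157.5697 Y19.6775
G01 X72.4169 Y19.6775
G01 X72.4169 Y68.8830
M5
G0 X178.3413 Y83.6794
M4 S727
G01 X186.1300 Y34.1534 F1629
G01 X17.2160 Y42.1626
M5
G0 X54.0611 Y14.0098
M4 S727
G01 X116.5532 Y18.7089 F1629
G01 X165.0809 Y36.6459
G01 X199.6444 Y67.8208
M5
G0 X0.0000 Y0.0000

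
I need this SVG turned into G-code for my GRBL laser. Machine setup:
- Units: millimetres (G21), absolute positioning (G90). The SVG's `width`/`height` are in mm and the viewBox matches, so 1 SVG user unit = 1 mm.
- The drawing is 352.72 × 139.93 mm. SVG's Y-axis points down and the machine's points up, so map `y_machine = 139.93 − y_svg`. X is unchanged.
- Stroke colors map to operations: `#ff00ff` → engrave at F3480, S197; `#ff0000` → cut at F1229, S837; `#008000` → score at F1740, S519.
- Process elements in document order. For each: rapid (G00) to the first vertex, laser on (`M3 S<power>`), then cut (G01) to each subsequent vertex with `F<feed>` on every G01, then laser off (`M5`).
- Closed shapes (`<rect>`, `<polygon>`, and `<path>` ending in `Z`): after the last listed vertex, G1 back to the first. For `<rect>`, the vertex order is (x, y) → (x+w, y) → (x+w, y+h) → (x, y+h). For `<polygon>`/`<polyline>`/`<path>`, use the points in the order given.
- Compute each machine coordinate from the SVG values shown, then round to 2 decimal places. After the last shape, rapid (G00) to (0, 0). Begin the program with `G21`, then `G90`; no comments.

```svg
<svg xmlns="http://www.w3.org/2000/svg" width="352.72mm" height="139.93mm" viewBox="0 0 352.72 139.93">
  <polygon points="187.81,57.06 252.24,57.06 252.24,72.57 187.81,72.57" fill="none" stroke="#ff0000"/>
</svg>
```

G21
G90
G00 X187.81 Y82.87
M3 S837
G01 X252.24 Y82.87 F1229
G01 X252.24 Y67.36 F1229
G01 X187.81 Y67.36 F1229
G01 X187.81 Y82.87 F1229
M5
G00 X0.00 Y0.00

viewBox `0 0 352.72 139.93` with mm width/height → 1 unit = 1 mm. Flip: y_m = 139.93 − y_svg.

**Shape 1** — `<polygon>` rectangle, stroke `#ff0000` → cut (S837, F1229). Machine vertices: (187.81,82.87) → (252.24,82.87) → (252.24,67.36) → (187.81,67.36) → (187.81,82.87). Closed: final G1 returns to the first vertex.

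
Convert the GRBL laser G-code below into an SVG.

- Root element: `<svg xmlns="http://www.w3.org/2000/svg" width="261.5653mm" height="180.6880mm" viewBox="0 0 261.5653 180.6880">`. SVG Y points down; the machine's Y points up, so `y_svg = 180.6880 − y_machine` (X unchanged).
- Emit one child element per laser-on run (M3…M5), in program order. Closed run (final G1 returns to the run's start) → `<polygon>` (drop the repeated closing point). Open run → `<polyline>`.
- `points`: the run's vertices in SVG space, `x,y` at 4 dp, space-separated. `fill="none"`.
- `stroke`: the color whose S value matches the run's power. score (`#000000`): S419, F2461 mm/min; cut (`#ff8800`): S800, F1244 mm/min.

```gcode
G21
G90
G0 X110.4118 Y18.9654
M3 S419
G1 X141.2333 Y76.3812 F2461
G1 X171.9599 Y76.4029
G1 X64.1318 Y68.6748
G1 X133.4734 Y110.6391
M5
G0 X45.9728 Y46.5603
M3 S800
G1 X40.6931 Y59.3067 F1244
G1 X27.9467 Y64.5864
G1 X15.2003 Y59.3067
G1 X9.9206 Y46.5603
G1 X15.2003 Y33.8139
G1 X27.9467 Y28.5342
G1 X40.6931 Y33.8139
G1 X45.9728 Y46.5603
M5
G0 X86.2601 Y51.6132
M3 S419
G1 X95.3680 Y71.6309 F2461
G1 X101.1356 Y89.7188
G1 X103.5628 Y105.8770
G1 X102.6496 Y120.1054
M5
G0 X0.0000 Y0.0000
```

Machine Y-up, SVG Y-down with viewBox height 180.6880, so y_svg = 180.6880 − y_machine; X carries over.

Run 1: S419 ⇒ score layer `#000000`. The run is open, so emit a `<polyline>` with points (Y-flipped): 110.4118,161.7226 141.2333,104.3068 171.9599,104.2851 64.1318,112.0132 133.4734,70.0489.

Run 2: S800 ⇒ cut layer `#ff8800`. The run returns to its start, so emit a `<polygon>` with points (Y-flipped): 45.9728,134.1277 40.6931,121.3813 27.9467,116.1016 15.2003,121.3813 9.9206,134.1277 15.2003,146.8741 27.9467,152.1538 40.6931,146.8741.

Run 3: the run's S419 means `#000000` (score). The run is open, so emit a `<polyline>` with points (Y-flipped): 86.2601,129.0748 95.3680,109.0571 101.1356,90.9692 103.5628,74.8110 102.6496,60.5826.

<svg xmlns="http://www.w3.org/2000/svg" width="261.5653mm" height="180.6880mm" viewBox="0 0 261.5653 180.6880">
  <polyline points="110.4118,161.7226 141.2333,104.3068 171.9599,104.2851 64.1318,112.0132 133.4734,70.0489" fill="none" stroke="#000000"/>
  <polygon points="45.9728,134.1277 40.6931,121.3813 27.9467,116.1016 15.2003,121.3813 9.9206,134.1277 15.2003,146.8741 27.9467,152.1538 40.6931,146.8741" fill="none" stroke="#ff8800"/>
  <polyline points="86.2601,129.0748 95.3680,109.0571 101.1356,90.9692 103.5628,74.8110 102.6496,60.5826" fill="none" stroke="#000000"/>
</svg>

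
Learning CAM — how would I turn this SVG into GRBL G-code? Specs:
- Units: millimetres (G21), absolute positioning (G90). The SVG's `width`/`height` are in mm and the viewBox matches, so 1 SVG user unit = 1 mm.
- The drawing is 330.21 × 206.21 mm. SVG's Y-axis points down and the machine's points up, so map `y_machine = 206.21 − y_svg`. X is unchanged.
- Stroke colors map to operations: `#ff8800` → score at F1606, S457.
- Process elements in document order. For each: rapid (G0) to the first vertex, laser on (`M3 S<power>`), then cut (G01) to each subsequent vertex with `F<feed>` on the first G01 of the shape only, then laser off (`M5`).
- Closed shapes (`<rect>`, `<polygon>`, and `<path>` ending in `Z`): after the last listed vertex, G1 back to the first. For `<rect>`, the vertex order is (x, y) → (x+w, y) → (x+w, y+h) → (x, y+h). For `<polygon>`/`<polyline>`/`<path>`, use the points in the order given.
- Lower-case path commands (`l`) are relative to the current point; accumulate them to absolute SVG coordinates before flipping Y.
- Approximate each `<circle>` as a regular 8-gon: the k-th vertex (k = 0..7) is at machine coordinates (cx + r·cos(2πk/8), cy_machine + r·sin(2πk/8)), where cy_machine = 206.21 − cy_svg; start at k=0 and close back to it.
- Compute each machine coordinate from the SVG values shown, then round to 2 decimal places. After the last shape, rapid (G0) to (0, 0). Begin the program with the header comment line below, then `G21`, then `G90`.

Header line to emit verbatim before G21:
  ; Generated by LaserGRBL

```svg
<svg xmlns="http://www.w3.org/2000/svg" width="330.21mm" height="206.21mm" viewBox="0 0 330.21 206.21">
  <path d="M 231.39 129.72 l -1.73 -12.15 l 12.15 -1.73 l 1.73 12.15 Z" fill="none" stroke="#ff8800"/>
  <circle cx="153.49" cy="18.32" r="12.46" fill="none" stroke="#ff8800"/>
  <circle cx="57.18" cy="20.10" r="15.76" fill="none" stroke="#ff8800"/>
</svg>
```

viewBox `0 0 330.21 206.21` with mm width/height → 1 unit = 1 mm. Flip: y_m = 206.21 − y_svg.

**Shape 1** — `<path>` regular polygon, stroke `#ff8800` → score (S457, F1606). Machine vertices: (231.39,76.49) → (229.66,88.64) → (241.81,90.37) → (243.54,78.22) → (231.39,76.49). Closed: final G1 returns to the first vertex.

**Shape 2** — `<circle>` circle, stroke `#ff8800` → score (S457, F1606). Machine vertices: (165.95,187.89) → (162.30,196.70) → (153.49,200.35) → (144.68,196.70) → (141.03,187.89) → (144.68,179.08) → (153.49,175.43) → (162.30,179.08) → (165.95,187.89). Closed: final G1 returns to the first vertex.

**Shape 3** — `<circle>` circle, stroke `#ff8800` → score (S457, F1606). Machine vertices: (72.94,186.11) → (68.32,197.25) → (57.18,201.87) → (46.04,197.25) → (41.42,186.11) → (46.04,174.97) → (57.18,170.35) → (68.32,174.97) → (72.94,186.11). Closed: final G1 returns to the first vertex.

; Generated by LaserGRBL
G21
G90
G0 X231.39 Y76.49
M3 S457
G01 X229.66 Y88.64 F1606
G01 X241.81 Y90.37
G01 X243.54 Y78.22
G01 X231.39 Y76.49
M5
G0 X165.95 Y187.89
M3 S457
G01 X162.30 Y196.70 F1606
G01 X153.49 Y200.35
G01 X144.68 Y196.70
G01 X141.03 Y187.89
G01 X144.68 Y179.08
G01 X153.49 Y175.43
G01 X162.30 Y179.08
G01 X165.95 Y187.89
M5
G0 X72.94 Y186.11
M3 S457
G01 X68.32 Y197.25 F1606
G01 X57.18 Y201.87
G01 X46.04 Y197.25
G01 X41.42 Y186.11
G01 X46.04 Y174.97
G01 X57.18 Y170.35
G01 X68.32 Y174.97
G01 X72.94 Y186.11
M5
G0 X0.00 Y0.00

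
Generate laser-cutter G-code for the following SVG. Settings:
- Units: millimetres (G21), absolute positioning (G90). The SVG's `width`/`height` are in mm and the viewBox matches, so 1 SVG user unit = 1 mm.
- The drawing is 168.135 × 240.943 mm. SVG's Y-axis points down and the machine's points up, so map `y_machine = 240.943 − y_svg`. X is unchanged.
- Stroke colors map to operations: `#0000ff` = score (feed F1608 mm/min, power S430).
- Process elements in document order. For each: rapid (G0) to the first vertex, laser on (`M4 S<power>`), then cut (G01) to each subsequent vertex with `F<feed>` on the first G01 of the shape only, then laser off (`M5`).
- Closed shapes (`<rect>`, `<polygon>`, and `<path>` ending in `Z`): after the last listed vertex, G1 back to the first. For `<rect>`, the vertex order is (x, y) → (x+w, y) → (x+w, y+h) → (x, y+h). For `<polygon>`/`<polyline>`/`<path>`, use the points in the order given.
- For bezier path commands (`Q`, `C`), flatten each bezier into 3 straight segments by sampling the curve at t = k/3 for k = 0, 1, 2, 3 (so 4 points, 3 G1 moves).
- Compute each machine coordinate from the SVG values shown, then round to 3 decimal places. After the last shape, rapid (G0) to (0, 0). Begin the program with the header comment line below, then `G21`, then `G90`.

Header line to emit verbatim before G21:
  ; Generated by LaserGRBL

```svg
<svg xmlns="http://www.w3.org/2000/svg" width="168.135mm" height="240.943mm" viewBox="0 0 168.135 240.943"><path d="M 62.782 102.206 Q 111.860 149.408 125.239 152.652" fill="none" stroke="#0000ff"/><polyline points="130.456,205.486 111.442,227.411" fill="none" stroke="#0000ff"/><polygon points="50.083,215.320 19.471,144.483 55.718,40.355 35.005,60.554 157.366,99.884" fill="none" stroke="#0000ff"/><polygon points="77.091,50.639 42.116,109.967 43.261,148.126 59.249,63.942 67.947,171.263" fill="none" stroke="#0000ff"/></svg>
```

1 u = 1 mm; y_m = 240.943 − y.

[1] `<path>` quadratic bezier, #0000ff→score S430 F1608: (62.782,138.737) → (91.534,112.153) → (112.353,95.338) → (125.239,88.291)

[2] `<polyline>` line segment, #0000ff→score S430 F1608: (130.456,35.457) → (111.442,13.532)

[3] `<polygon>` closed polygon, #0000ff→score S430 F1608: (50.083,25.623) → (19.471,96.460) → (55.718,200.588) → (35.005,180.389) → (157.366,141.059) → (50.083,25.623) (closed)

[4] `<polygon>` closed polygon, #0000ff→score S430 F1608: (77.091,190.304) → (42.116,130.976) → (43.261,92.817) → (59.249,177.001) → (67.947,69.680) → (77.091,190.304) (closed)

; Generated by LaserGRBL
G21
G90
G0 X62.782 Y138.737
M4 S430
G01 X91.534 Y112.153 F1608
G01 X112.353 Y95.338
G01 X125.239 Y88.291
M5
G0 X130.456 Y35.457
M4 S430
G01 X111.442 Y13.532 F1608
M5
G0 X50.083 Y25.623
M4 S430
G01 X19.471 Y96.460 F1608
G01 X55.718 Y200.588
G01 X35.005 Y180.389
G01 X157.366 Y141.059
G01 X50.083 Y25.623
M5
G0 X77.091 Y190.304
M4 S430
G01 X42.116 Y130.976 F1608
G01 X43.261 Y92.817
G01 X59.249 Y177.001
G01 X67.947 Y69.680
G01 X77.091 Y190.304
M5
G0 X0.000 Y0.000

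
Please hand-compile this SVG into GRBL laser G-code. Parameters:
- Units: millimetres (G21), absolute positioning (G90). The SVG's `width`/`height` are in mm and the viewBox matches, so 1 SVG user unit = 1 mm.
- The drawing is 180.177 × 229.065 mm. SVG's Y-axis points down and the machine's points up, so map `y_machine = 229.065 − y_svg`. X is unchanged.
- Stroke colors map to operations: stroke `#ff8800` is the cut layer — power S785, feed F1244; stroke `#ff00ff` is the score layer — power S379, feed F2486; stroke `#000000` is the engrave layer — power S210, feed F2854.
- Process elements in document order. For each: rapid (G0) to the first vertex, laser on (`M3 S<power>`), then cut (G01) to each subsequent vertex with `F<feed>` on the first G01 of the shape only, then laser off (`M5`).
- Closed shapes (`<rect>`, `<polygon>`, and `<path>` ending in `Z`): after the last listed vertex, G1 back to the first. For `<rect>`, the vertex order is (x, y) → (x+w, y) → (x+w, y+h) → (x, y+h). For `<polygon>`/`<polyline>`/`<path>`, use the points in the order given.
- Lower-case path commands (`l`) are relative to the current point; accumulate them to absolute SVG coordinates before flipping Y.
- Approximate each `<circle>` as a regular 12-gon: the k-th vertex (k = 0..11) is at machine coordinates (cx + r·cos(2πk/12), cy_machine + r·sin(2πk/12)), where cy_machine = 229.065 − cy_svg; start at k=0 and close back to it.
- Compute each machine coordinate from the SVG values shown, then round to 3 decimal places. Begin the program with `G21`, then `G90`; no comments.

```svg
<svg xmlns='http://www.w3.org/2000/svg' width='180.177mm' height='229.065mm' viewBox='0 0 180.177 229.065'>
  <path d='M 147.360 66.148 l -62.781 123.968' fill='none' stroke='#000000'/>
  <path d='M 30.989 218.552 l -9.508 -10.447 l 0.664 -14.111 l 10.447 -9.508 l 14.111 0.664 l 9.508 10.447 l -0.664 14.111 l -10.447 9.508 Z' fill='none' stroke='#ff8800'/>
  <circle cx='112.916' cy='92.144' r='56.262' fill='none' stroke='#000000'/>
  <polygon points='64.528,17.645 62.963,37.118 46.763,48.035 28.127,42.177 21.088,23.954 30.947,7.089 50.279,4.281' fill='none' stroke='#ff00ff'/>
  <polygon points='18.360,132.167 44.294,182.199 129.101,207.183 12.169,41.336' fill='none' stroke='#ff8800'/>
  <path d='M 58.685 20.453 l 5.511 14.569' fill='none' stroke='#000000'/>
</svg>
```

Since the viewBox matches the mm dimensions, user units are millimetres directly. The only transform is the Y-flip y_m = 229.065 − y_svg.

Shape 1 is a line segment drawn with `<path>`. Its stroke #000000 means engrave at S210, F2854. After flipping Y the toolpath is (147.360,162.917) → (84.579,38.949).

Shape 2 is a regular polygon drawn with `<path>`. Its stroke #ff8800 means cut at S785, F1244. After flipping Y the toolpath is (30.989,10.513) → (21.481,20.960) → (22.145,35.071) → (32.592,44.579) → (46.703,43.915) → (56.211,33.468) → (55.547,19.357) → (45.100,9.849) → (30.989,10.513), returning to the start.

Shape 3 is a circle drawn with `<circle>`. Its stroke #000000 means engrave at S210, F2854. After flipping Y the toolpath is (169.178,136.921) → (161.640,165.052) → (141.047,185.645) → (112.916,193.183) → (84.785,185.645) → (64.192,165.052) → (56.654,136.921) → (64.192,108.790) → (84.785,88.197) → (112.916,80.659) → (141.047,88.197) → (161.640,108.790) → (169.178,136.921), returning to the start.

Shape 4 is a regular polygon drawn with `<polygon>`. Its stroke #ff00ff means score at S379, F2486. After flipping Y the toolpath is (64.528,211.420) → (62.963,191.947) → (46.763,181.030) → (28.127,186.888) → (21.088,205.111) → (30.947,221.976) → (50.279,224.784) → (64.528,211.420), returning to the start.

Shape 5 is a closed polygon drawn with `<polygon>`. Its stroke #ff8800 means cut at S785, F1244. After flipping Y the toolpath is (18.360,96.898) → (44.294,46.866) → (129.101,21.882) → (12.169,187.729) → (18.360,96.898), returning to the start.

Shape 6 is a line segment drawn with `<path>`. Its stroke #000000 means engrave at S210, F2854. After flipping Y the toolpath is (58.685,208.612) → (64.196,194.043).

G21
G90
G0 X147.360 Y162.917
M3 S210
G01 X84.579 Y38.949 F2854
M5
G0 X30.989 Y10.513
M3 S785
G01 X21.481 Y20.960 F1244
G01 X22.145 Y35.071
G01 X32.592 Y44.579
G01 X46.703 Y43.915
G01 X56.211 Y33.468
G01 X55.547 Y19.357
G01 X45.100 Y9.849
G01 X30.989 Y10.513
M5
G0 X169.178 Y136.921
M3 S210
G01 X161.640 Y165.052 F2854
G01 X141.047 Y185.645
G01 X112.916 Y193.183
G01 X84.785 Y185.645
G01 X64.192 Y165.052
G01 X56.654 Y136.921
G01 X64.192 Y108.790
G01 X84.785 Y88.197
G01 X112.916 Y80.659
G01 X141.047 Y88.197
G01 X161.640 Y108.790
G01 X169.178 Y136.921
M5
G0 X64.528 Y211.420
M3 S379
G01 X62.963 Y191.947 F2486
G01 X46.763 Y181.030
G01 X28.127 Y186.888
G01 X21.088 Y205.111
G01 X30.947 Y221.976
G01 X50.279 Y224.784
G01 X64.528 Y211.420
M5
G0 X18.360 Y96.898
M3 S785
G01 X44.294 Y46.866 F1244
G01 X129.101 Y21.882
G01 X12.169 Y187.729
G01 X18.360 Y96.898
M5
G0 X58.685 Y208.612
M3 S210
G01 X64.196 Y194.043 F2854
M5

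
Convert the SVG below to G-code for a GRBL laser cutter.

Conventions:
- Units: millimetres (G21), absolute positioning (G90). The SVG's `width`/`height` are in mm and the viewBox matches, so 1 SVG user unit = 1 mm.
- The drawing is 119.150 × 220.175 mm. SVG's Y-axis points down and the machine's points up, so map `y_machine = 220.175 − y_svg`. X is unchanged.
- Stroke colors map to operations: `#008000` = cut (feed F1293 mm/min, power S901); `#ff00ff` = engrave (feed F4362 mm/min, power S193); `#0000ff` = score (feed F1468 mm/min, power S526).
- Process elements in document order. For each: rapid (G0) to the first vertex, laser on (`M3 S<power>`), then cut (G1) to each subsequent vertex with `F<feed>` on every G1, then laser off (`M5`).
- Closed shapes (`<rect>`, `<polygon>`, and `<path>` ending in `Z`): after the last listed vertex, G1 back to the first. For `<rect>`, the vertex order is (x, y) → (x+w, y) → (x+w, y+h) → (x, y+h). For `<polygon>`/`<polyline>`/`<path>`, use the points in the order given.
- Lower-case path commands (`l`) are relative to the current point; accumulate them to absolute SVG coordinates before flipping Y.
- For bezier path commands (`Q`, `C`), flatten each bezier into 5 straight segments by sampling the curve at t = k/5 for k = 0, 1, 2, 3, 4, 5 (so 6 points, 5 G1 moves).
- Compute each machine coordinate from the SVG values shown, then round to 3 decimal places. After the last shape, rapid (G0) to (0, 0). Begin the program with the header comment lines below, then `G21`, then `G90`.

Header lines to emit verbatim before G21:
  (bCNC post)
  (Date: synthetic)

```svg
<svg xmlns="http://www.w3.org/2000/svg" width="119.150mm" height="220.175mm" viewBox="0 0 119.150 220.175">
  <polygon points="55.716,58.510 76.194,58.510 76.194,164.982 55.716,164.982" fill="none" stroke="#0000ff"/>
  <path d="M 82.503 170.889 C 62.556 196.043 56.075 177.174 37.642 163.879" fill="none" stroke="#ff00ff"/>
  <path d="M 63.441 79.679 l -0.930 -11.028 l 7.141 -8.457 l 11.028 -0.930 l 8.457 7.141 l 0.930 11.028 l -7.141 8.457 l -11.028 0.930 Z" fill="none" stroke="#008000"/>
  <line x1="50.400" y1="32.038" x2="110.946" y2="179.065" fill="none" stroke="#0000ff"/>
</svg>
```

Since the viewBox matches the mm dimensions, user units are millimetres directly. The only transform is the Y-flip y_m = 220.175 − y_svg.

Shape 1 is a rectangle drawn with `<polygon>`. Its stroke #0000ff means score at S526, F1468. After flipping Y the toolpath is (55.716,161.665) → (76.194,161.665) → (76.194,55.193) → (55.716,55.193) → (55.716,161.665), returning to the start.

Shape 2 is a cubic bezier drawn with `<path>`. Its stroke #ff00ff means engrave at S193, F4362. After flipping Y the toolpath is (82.503,49.286) → (71.947,39.080) → (63.404,37.058) → (55.651,40.841) → (47.471,48.047) → (37.642,56.296).

Shape 3 is a regular polygon drawn with `<path>`. Its stroke #008000 means cut at S901, F1293. After flipping Y the toolpath is (63.441,140.496) → (62.511,151.524) → (69.652,159.981) → (80.680,160.911) → (89.137,153.770) → (90.067,142.742) → (82.926,134.285) → (71.898,133.355) → (63.441,140.496), returning to the start.

Shape 4 is a line segment drawn with `<line>`. Its stroke #0000ff means score at S526, F1468. After flipping Y the toolpath is (50.400,188.137) → (110.946,41.110).

(bCNC post)
(Date: synthetic)
G21
G90
G0 X55.716 Y161.665
M3 S526
G1 X76.194 Y161.665 F1468
G1 X76.194 Y55.193 F1468
G1 X55.716 Y55.193 F1468
G1 X55.716 Y161.665 F1468
M5
G0 X82.503 Y49.286
M3 S193
G1 X71.947 Y39.080 F4362
G1 X63.404 Y37.058 F4362
G1 X55.651 Y40.841 F4362
G1 X47.471 Y48.047 F4362
G1 X37.642 Y56.296 F4362
M5
G0 X63.441 Y140.496
M3 S901
G1 X62.511 Y151.524 F1293
G1 X69.652 Y159.981 F1293
G1 X80.680 Y160.911 F1293
G1 X89.137 Y153.770 F1293
G1 X90.067 Y142.742 F1293
G1 X82.926 Y134.285 F1293
G1 X71.898 Y133.355 F1293
G1 X63.441 Y140.496 F1293
M5
G0 X50.400 Y188.137
M3 S526
G1 X110.946 Y41.110 F1468
M5
G0 X0.000 Y0.000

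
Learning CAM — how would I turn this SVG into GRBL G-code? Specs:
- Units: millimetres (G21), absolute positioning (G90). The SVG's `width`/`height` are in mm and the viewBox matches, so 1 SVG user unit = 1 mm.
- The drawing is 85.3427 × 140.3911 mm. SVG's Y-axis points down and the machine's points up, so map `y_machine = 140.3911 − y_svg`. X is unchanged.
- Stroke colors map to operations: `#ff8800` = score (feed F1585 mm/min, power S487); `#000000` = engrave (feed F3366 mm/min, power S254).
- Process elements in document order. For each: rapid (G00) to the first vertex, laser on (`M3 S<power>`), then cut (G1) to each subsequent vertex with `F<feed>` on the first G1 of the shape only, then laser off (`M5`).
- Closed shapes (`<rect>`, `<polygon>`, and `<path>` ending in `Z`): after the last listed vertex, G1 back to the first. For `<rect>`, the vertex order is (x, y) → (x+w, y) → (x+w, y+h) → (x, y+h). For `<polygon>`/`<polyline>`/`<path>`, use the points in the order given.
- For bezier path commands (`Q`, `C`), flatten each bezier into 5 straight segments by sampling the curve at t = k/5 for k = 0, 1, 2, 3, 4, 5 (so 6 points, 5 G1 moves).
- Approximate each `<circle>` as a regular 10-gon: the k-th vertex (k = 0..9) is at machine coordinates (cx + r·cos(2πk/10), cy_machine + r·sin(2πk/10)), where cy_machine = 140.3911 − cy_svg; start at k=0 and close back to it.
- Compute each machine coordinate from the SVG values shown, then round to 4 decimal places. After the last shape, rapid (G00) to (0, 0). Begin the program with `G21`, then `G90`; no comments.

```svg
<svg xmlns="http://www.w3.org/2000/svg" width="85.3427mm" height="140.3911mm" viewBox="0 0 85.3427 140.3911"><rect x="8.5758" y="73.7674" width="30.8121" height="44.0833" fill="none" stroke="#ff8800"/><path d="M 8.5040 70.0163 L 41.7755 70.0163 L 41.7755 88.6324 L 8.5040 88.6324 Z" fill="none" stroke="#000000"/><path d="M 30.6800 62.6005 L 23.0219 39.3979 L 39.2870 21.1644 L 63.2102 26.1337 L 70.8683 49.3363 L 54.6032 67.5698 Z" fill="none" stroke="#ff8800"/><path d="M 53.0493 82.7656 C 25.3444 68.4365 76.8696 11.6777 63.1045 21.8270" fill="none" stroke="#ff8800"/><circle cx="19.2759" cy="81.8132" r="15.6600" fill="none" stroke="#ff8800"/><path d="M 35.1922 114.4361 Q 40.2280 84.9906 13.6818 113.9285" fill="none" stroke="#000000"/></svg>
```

viewBox `0 0 85.3427 140.3911` with mm width/height → 1 unit = 1 mm. Flip: y_m = 140.3911 − y_svg.

**Shape 1** — `<rect>` rectangle, stroke `#ff8800` → score (S487, F1585). Machine vertices: (8.5758,66.6237) → (39.3879,66.6237) → (39.3879,22.5404) → (8.5758,22.5404) → (8.5758,66.6237). Closed: final G1 returns to the first vertex.

**Shape 2** — `<path>` rectangle, stroke `#000000` → engrave (S254, F3366). Machine vertices: (8.5040,70.3748) → (41.7755,70.3748) → (41.7755,51.7587) → (8.5040,51.7587) → (8.5040,70.3748). Closed: final G1 returns to the first vertex.

**Shape 3** — `<path>` regular polygon, stroke `#ff8800` → score (S487, F1585). Machine vertices: (30.6800,77.7906) → (23.0219,100.9932) → (39.2870,119.2267) → (63.2102,114.2574) → (70.8683,91.0548) → (54.6032,72.8213) → (30.6800,77.7906). Closed: final G1 returns to the first vertex.

**Shape 4** — `<path>` cubic bezier, stroke `#ff8800` → score (S487, F1585). Control points (SVG): P0=(53.0493,82.7656), P1=(25.3444,68.4365), P2=(76.8696,11.6777), P3=(63.1045,21.8270); sampled at t=k/5. Machine vertices: (53.0493,57.6255) → (44.7778,70.4398) → (48.5846,88.1891) → (57.5326,105.6250) → (64.6849,117.4994) → (63.1045,118.5641). Open path.

**Shape 5** — `<circle>` circle, stroke `#ff8800` → score (S487, F1585). Machine vertices: (34.9359,58.5779) → (31.9451,67.7826) → (24.1151,73.4714) → (14.4367,73.4714) → (6.6067,67.7826) → (3.6159,58.5779) → (6.6067,49.3732) → (14.4367,43.6844) → (24.1151,43.6844) → (31.9451,49.3732) → (34.9359,58.5779). Closed: final G1 returns to the first vertex.

**Shape 6** — `<path>` quadratic bezier, stroke `#000000` → engrave (S254, F3366). Control points (SVG): P0=(35.1922,114.4361), P1=(40.2280,84.9906), P2=(13.6818,113.9285); sampled at t=k/5. Machine vertices: (35.1922,25.9550) → (35.9432,35.3979) → (34.1677,40.1701) → (29.8656,40.2716) → (23.0370,35.7024) → (13.6818,26.4626). Open path.

G21
G90
G00 X8.5758 Y66.6237
M3 S487
G1 X39.3879 Y66.6237 F1585
G1 X39.3879 Y22.5404
G1 X8.5758 Y22.5404
G1 X8.5758 Y66.6237
M5
G00 X8.5040 Y70.3748
M3 S254
G1 X41.7755 Y70.3748 F3366
G1 X41.7755 Y51.7587
G1 X8.5040 Y51.7587
G1 X8.5040 Y70.3748
M5
G00 X30.6800 Y77.7906
M3 S487
G1 X23.0219 Y100.9932 F1585
G1 X39.2870 Y119.2267
G1 X63.2102 Y114.2574
G1 X70.8683 Y91.0548
G1 X54.6032 Y72.8213
G1 X30.6800 Y77.7906
M5
G00 X53.0493 Y57.6255
M3 S487
G1 X44.7778 Y70.4398 F1585
G1 X48.5846 Y88.1891
G1 X57.5326 Y105.6250
G1 X64.6849 Y117.4994
G1 X63.1045 Y118.5641
M5
G00 X34.9359 Y58.5779
M3 S487
G1 X31.9451 Y67.7826 F1585
G1 X24.1151 Y73.4714
G1 X14.4367 Y73.4714
G1 X6.6067 Y67.7826
G1 X3.6159 Y58.5779
G1 X6.6067 Y49.3732
G1 X14.4367 Y43.6844
G1 X24.1151 Y43.6844
G1 X31.9451 Y49.3732
G1 X34.9359 Y58.5779
M5
G00 X35.1922 Y25.9550
M3 S254
G1 X35.9432 Y35.3979 F3366
G1 X34.1677 Y40.1701
G1 X29.8656 Y40.2716
G1 X23.0370 Y35.7024
G1 X13.6818 Y26.4626
M5
G00 X0.0000 Y0.0000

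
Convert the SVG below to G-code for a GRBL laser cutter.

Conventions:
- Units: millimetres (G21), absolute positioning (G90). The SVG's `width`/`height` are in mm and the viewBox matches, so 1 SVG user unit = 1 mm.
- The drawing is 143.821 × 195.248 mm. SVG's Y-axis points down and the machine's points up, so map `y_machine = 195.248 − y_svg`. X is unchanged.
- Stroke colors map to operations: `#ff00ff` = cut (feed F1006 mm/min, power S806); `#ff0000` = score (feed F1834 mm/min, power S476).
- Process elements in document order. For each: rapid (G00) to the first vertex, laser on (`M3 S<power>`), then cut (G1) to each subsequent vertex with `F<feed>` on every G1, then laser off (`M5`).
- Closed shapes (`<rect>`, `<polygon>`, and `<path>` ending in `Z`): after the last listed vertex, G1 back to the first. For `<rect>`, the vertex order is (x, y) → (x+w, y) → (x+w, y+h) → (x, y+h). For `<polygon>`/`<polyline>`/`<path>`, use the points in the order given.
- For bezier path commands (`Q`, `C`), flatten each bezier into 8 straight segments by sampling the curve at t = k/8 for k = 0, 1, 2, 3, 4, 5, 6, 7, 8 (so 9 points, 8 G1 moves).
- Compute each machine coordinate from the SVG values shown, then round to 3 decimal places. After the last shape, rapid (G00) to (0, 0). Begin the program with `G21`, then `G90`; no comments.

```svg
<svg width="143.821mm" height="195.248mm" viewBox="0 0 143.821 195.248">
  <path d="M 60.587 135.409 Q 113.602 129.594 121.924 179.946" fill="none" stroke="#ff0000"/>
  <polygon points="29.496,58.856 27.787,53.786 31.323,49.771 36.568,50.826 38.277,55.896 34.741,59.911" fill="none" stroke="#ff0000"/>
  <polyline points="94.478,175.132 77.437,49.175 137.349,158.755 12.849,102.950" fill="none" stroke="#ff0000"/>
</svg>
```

viewBox `0 0 143.821 195.248` with mm width/height → 1 unit = 1 mm. Flip: y_m = 195.248 − y_svg.

**Shape 1** — `<path>` quadratic bezier, stroke `#ff0000` → score (S476, F1834). Control points (SVG): P0=(60.587,135.409), P1=(113.602,129.594), P2=(121.924,179.946); sampled at t=k/8. Machine vertices: (60.587,59.839) → (73.142,60.415) → (84.301,59.236) → (94.063,56.302) → (102.429,51.612) → (109.398,45.168) → (114.970,36.968) → (119.145,27.012) → (121.924,15.302). Open path.

**Shape 2** — `<polygon>` regular polygon, stroke `#ff0000` → score (S476, F1834). Machine vertices: (29.496,136.392) → (27.787,141.462) → (31.323,145.477) → (36.568,144.422) → (38.277,139.352) → (34.741,135.337) → (29.496,136.392). Closed: final G1 returns to the first vertex.

**Shape 3** — `<polyline>` open polyline, stroke `#ff0000` → score (S476, F1834). Machine vertices: (94.478,20.116) → (77.437,146.073) → (137.349,36.493) → (12.849,92.298). Open path.

G21
G90
G00 X60.587 Y59.839
M3 S476
G1 X73.142 Y60.415 F1834
G1 X84.301 Y59.236 F1834
G1 X94.063 Y56.302 F1834
G1 X102.429 Y51.612 F1834
G1 X109.398 Y45.168 F1834
G1 X114.970 Y36.968 F1834
G1 X119.145 Y27.012 F1834
G1 X121.924 Y15.302 F1834
M5
G00 X29.496 Y136.392
M3 S476
G1 X27.787 Y141.462 F1834
G1 X31.323 Y145.477 F1834
G1 X36.568 Y144.422 F1834
G1 X38.277 Y139.352 F1834
G1 X34.741 Y135.337 F1834
G1 X29.496 Y136.392 F1834
M5
G00 X94.478 Y20.116
M3 S476
G1 X77.437 Y146.073 F1834
G1 X137.349 Y36.493 F1834
G1 X12.849 Y92.298 F1834
M5
G00 X0.000 Y0.000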